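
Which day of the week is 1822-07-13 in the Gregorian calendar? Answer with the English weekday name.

Since JDN mod 7 = 5 (0 = Monday), the day is Saturday.

Saturday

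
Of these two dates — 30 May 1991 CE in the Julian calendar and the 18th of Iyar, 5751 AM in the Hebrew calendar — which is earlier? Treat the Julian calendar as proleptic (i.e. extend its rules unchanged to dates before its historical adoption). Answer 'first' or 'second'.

The two dates have Julian Day Numbers 2448420 and 2448379 respectively.
Since 2448379 < 2448420, the second date comes first.

second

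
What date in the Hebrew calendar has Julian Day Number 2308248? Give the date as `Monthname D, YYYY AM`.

The Gregorian equivalent of JDN 2308248 is 1 September 1607.
In the Hebrew calendar that day is Elul 9, 5367 AM.

Elul 9, 5367 AM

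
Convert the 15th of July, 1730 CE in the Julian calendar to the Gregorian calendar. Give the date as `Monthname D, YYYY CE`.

July 26, 1730 CE

The Julian–Gregorian offset here is 11 days (Julian trailing).
15 July 1730 Julian + 11 days → 26 July 1730 Gregorian.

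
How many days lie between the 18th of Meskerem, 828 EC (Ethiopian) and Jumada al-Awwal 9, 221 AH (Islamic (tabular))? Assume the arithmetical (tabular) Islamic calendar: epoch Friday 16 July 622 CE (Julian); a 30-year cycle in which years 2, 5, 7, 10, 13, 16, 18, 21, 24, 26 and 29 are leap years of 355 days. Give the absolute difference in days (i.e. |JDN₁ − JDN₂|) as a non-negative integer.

227

First date → JDN 2026300; second date → JDN 2026527.
The interval is |2026300 − 2026527| = 227 days.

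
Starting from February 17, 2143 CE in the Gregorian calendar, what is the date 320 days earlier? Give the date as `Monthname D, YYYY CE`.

April 3, 2142 CE

JDN of February 17, 2143 CE = 2503822.
2503822 − 320 = 2503502.
JDN 2503502 in the Gregorian calendar is April 3, 2142 CE.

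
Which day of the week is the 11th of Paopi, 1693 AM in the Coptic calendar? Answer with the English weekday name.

Equivalently 21 October 1976 Gregorian, JDN 2443073.
JDN 2443073 mod 7 = 3, and JDN 0 was a Monday, so this is a Thursday.

Thursday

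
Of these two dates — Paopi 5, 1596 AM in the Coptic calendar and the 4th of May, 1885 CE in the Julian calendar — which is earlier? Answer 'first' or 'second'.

The two dates have Julian Day Numbers 2407638 and 2409678 respectively.
Since 2407638 < 2409678, the first date comes first.

first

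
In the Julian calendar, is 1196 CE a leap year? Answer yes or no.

yes

1196 mod 4 = 0, so it is a leap year in the Julian calendar.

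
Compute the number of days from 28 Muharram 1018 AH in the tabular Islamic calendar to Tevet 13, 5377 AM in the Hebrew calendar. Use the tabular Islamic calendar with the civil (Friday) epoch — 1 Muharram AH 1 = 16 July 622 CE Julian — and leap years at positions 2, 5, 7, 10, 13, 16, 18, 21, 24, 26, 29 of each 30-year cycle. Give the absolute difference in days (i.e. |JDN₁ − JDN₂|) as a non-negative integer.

2789

First date → JDN 2308858; second date → JDN 2311647.
The interval is |2308858 − 2311647| = 2789 days.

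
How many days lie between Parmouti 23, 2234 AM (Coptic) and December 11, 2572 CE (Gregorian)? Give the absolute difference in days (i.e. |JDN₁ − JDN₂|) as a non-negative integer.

First date → JDN 2640865; second date → JDN 2660809.
The interval is |2640865 − 2660809| = 19944 days.

19944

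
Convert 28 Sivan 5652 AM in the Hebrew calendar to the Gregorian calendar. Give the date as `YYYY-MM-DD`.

Both dates share Julian Day Number 2412273; in the Gregorian calendar that is 23 June 1892 CE.

1892-06-23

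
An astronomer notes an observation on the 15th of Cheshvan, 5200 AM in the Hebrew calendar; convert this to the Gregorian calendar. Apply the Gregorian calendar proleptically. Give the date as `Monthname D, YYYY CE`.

November 2, 1439 CE

Julian Day Number of the source date = 2246949.
Converting JDN 2246949 to the Gregorian calendar gives 2 November 1439 CE.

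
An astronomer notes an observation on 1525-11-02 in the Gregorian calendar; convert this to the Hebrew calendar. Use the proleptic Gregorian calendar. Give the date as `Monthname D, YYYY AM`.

Julian Day Number of the source date = 2278360.
Converting JDN 2278360 to the Hebrew calendar gives 6 Cheshvan 5286 AM.

Cheshvan 6, 5286 AM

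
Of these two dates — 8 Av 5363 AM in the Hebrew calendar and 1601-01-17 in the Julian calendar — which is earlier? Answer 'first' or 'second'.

First date → JDN 2306740; second date → JDN 2305840.
JDN 2305840 < JDN 2306740, so the second date is earlier.

second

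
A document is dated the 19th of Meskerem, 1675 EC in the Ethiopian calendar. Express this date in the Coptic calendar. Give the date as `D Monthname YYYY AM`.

19 Thout 1399 AM

The source date corresponds to 26 September 1682 in the Gregorian calendar (JDN 2335667).
That day falls on 19 Thout 1399 AM in the Coptic calendar.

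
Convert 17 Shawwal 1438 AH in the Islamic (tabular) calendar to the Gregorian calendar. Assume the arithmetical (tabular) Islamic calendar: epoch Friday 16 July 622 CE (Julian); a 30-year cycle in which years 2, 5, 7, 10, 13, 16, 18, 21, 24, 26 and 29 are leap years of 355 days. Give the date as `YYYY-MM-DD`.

2017-07-12

Both dates share Julian Day Number 2457947; in the Gregorian calendar that is 12 July 2017 CE.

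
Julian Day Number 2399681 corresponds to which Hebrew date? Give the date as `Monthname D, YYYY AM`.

Tevet 15, 5618 AM

The Gregorian equivalent of JDN 2399681 is 1 January 1858.
In the Hebrew calendar that day is Tevet 15, 5618 AM.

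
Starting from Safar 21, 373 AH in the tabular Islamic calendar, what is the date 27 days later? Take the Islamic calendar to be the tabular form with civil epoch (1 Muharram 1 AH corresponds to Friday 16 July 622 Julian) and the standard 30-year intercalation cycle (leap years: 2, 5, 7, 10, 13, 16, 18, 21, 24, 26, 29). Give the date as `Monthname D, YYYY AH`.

Rabi' al-Awwal 19, 373 AH

The starting date is JDN 2080314; 2080314 + 27 = 2080341.
JDN 2080341 corresponds to Rabi' al-Awwal 19, 373 AH.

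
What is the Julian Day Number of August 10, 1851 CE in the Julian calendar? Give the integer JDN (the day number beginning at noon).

2397357

In the Gregorian calendar the same day is 22 August 1851.
JDN 2299161 is 15 October 1582 CE (Gregorian); the target day is +98196 days from there, so JDN = 2397357.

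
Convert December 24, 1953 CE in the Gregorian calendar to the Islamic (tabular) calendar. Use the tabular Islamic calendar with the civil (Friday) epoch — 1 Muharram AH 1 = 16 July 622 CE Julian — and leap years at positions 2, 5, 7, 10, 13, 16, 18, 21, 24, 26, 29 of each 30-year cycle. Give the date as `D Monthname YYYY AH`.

17 Rabi' al-Thani 1373 AH

Julian Day Number of the source date = 2434736.
Converting JDN 2434736 to the tabular Islamic calendar gives 17 Rabi' al-Thani 1373 AH.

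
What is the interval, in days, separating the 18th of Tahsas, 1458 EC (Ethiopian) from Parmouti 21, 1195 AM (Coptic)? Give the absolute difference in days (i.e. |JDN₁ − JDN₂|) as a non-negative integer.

JDN of the first date = 2256497.
JDN of the second date = 2261368.
|2261368 − 2256497| = 4871.

4871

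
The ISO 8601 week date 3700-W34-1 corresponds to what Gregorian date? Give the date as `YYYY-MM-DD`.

3700-08-23

ISO week 1 of 3700 is the week containing the first Thursday of 3700.
Week 34, day 1 (Monday) lands on 3700-08-23.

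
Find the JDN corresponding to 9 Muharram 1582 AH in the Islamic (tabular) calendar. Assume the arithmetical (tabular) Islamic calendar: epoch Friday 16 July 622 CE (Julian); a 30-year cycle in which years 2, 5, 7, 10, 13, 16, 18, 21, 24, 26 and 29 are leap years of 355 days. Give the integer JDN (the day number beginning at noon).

2508702

Equivalently 28 June 2156 (Gregorian).
JDN 2451545 is 1 January 2000 CE (Gregorian); the target day is +57157 days from there, so JDN = 2508702.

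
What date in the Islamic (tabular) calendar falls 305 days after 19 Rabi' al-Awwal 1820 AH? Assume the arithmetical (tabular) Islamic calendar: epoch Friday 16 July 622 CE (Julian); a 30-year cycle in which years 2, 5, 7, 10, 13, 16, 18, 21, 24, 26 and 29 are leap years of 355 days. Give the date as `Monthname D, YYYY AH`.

Counting 305 days forward from JDN 2593110 reaches JDN 2593415, which is Muharram 29, 1821 AH.

Muharram 29, 1821 AH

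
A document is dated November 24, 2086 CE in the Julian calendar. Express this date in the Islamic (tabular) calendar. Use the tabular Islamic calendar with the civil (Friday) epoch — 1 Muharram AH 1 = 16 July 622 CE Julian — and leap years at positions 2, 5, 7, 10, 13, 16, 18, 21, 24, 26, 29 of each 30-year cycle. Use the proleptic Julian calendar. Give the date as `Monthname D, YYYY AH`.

Jumada al-Awwal 1, 1510 AH

Both dates share Julian Day Number 2483297; in the tabular Islamic calendar that is 1 Jumada al-Awwal 1510 AH.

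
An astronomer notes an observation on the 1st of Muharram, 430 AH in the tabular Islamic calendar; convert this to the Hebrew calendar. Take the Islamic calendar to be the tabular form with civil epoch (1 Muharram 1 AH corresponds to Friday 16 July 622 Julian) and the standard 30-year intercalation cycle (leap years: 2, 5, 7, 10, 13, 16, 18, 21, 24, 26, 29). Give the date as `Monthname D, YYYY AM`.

Cheshvan 2, 4799 AM

The source date corresponds to 9 October 1038 in the proleptic Gregorian calendar (JDN 2100463).
That day falls on 2 Cheshvan 4799 AM in the Hebrew calendar.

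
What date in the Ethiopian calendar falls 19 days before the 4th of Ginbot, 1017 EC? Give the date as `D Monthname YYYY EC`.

15 Miyazya 1017 EC

The starting date is JDN 2095558; 2095558 − 19 = 2095539.
JDN 2095539 corresponds to 15 Miyazya 1017 EC.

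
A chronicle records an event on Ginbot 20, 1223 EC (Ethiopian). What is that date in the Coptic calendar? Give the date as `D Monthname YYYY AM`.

Julian Day Number of the source date = 2170815.
Converting JDN 2170815 to the Coptic calendar gives 20 Pashons 947 AM.

20 Pashons 947 AM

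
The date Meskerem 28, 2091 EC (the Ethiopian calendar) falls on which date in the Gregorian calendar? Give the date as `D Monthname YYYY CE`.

8 October 2098 CE

Julian Day Number of the source date = 2487620.
Converting JDN 2487620 to the Gregorian calendar gives 8 October 2098 CE.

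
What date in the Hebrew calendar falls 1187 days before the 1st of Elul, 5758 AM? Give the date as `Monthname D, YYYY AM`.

Iyar 24, 5755 AM

JDN of the 1st of Elul, 5758 AM = 2451049.
2451049 − 1187 = 2449862.
JDN 2449862 in the Hebrew calendar is Iyar 24, 5755 AM.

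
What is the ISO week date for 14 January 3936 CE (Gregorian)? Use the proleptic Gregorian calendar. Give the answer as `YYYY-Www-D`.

The weekday is Tuesday (ISO weekday 2).
That Tuesday belongs to ISO week 3 of ISO year 3936.

3936-W03-2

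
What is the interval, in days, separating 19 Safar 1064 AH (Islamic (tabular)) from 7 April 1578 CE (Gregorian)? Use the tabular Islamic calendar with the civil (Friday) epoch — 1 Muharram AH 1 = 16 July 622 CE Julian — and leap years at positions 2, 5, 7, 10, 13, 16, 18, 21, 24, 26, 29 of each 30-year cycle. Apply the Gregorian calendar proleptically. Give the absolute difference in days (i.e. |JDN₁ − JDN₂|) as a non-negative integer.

JDN of the first date = 2325180.
JDN of the second date = 2297509.
|2297509 − 2325180| = 27671.

27671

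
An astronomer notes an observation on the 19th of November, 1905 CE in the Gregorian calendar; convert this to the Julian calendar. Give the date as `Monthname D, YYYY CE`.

November 6, 1905 CE

The Julian–Gregorian offset here is 13 days (Julian trailing).
19 November 1905 Gregorian − 13 days → 6 November 1905 Julian.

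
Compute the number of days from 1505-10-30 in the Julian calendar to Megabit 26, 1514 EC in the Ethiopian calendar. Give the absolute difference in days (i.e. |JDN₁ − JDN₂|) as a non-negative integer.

First date → JDN 2271062; second date → JDN 2277049.
The interval is |2271062 − 2277049| = 5987 days.

5987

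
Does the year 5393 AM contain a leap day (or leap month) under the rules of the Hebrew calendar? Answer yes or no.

no

Hebrew year 5393 is year 16 of its 19-year Metonic cycle; leap years are at positions 3, 6, 8, 11, 14, 17, 19, so it is a common year (12 months).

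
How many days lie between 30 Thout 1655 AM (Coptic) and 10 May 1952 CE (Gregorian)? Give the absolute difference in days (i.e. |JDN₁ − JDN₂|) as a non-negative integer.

4961

First date → JDN 2429182; second date → JDN 2434143.
The interval is |2429182 − 2434143| = 4961 days.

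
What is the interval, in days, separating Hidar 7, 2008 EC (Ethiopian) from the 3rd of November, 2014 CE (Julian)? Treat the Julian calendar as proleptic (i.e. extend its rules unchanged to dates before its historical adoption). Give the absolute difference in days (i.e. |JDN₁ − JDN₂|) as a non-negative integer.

366

JDN of the first date = 2457344.
JDN of the second date = 2456978.
|2456978 − 2457344| = 366.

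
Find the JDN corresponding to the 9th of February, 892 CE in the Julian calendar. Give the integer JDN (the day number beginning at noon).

Equivalently 13 February 892 (proleptic Gregorian).
JDN 2451545 is 1 January 2000 CE (Gregorian); the target day is −404645 days from there, so JDN = 2046900.

2046900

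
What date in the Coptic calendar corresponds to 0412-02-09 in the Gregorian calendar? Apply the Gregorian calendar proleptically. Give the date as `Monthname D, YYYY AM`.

Both dates share Julian Day Number 1871579; in the Coptic calendar that is 13 Meshir 128 AM.

Meshir 13, 128 AM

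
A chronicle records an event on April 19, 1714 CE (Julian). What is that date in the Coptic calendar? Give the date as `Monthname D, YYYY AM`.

The source date corresponds to 30 April 1714 in the Gregorian calendar (JDN 2347205).
That day falls on 24 Parmouti 1430 AM in the Coptic calendar.

Parmouti 24, 1430 AM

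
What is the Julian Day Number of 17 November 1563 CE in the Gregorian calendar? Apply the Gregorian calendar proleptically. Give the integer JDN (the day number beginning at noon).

JDN 2451545 is 1 January 2000 CE (Gregorian); the target day is −159291 days from there, so JDN = 2292254.

2292254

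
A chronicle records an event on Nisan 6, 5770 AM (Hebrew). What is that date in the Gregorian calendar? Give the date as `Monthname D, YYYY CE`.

Both dates share Julian Day Number 2455277; in the Gregorian calendar that is 21 March 2010 CE.

March 21, 2010 CE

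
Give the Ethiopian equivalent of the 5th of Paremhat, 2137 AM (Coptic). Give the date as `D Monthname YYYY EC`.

5 Megabit 2413 EC

The source date corresponds to 17 March 2421 in the Gregorian calendar (JDN 2605388).
That day falls on 5 Megabit 2413 EC in the Ethiopian calendar.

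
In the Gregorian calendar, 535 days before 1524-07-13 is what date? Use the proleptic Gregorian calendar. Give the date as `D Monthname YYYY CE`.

25 January 1523 CE

JDN of 1524-07-13 = 2277883.
2277883 − 535 = 2277348.
JDN 2277348 in the Gregorian calendar is 25 January 1523 CE.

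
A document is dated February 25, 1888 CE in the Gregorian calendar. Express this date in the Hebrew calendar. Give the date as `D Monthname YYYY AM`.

Both dates share Julian Day Number 2410693; in the Hebrew calendar that is 13 Adar 5648 AM.

13 Adar 5648 AM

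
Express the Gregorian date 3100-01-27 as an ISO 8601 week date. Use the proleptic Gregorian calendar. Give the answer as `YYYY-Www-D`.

3100-W04-6

The weekday is Saturday (ISO weekday 6).
That Saturday belongs to ISO week 4 of ISO year 3100.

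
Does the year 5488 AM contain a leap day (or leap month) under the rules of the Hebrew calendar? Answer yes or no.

Hebrew year 5488 is year 16 of its 19-year Metonic cycle; leap years are at positions 3, 6, 8, 11, 14, 17, 19, so it is a common year (12 months).

no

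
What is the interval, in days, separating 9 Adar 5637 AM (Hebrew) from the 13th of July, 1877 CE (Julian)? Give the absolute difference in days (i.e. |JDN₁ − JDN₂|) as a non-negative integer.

JDN of the first date = 2406673.
JDN of the second date = 2406826.
|2406826 − 2406673| = 153.

153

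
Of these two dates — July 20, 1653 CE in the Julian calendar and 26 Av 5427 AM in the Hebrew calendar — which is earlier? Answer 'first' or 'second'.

Converting both to JDN: 2325017 vs 2330147; the smaller is the first.

first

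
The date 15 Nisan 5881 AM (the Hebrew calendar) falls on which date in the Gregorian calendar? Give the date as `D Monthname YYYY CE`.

3 April 2121 CE

Both dates share Julian Day Number 2495832; in the Gregorian calendar that is 3 April 2121 CE.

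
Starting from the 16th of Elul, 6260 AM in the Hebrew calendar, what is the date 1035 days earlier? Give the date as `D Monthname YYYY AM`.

14 Cheshvan 6258 AM

Counting 1035 days back from JDN 2634420 reaches JDN 2633385, which is 14 Cheshvan 6258 AM.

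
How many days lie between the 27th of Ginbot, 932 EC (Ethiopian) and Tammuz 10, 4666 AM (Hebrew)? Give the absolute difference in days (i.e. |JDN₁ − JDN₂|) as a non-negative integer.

JDN of the first date = 2064535.
JDN of the second date = 2052160.
|2052160 − 2064535| = 12375.

12375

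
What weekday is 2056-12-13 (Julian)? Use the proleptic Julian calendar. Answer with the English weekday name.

Tuesday

This is JDN 2472359 (26 December 2056 Gregorian).
Since JDN mod 7 = 1 (0 = Monday), the day is Tuesday.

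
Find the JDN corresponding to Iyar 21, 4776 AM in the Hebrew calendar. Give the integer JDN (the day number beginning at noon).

2092274

In the proleptic Gregorian calendar the same day is 8 May 1016.
JDN 2451545 is 1 January 2000 CE (Gregorian); the target day is −359271 days from there, so JDN = 2092274.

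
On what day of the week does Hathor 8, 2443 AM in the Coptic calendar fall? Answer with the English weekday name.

Tuesday

Equivalently 23 November 2726 Gregorian, JDN 2717037.
2717037 ≡ 1 (mod 7); counting from Monday = 0 gives Tuesday.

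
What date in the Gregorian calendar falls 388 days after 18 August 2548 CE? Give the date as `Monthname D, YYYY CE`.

September 10, 2549 CE

Counting 388 days forward from JDN 2651928 reaches JDN 2652316, which is September 10, 2549 CE.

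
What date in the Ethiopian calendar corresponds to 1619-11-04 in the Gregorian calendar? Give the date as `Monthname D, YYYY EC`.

Julian Day Number of the source date = 2312695.
Converting JDN 2312695 to the Ethiopian calendar gives 27 Tikimt 1612 EC.

Tikimt 27, 1612 EC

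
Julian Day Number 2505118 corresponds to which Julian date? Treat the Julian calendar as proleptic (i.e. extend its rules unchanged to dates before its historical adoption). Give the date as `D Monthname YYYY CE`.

The Gregorian equivalent of JDN 2505118 is 5 September 2146.
In the Julian calendar that day is 22 August 2146 CE.

22 August 2146 CE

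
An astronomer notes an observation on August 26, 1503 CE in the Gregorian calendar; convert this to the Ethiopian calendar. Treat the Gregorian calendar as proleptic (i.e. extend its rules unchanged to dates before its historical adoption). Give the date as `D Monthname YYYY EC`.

Julian Day Number of the source date = 2270256.
Converting JDN 2270256 to the Ethiopian calendar gives 23 Nehase 1495 EC.

23 Nehase 1495 EC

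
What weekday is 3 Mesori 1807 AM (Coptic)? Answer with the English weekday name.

Thursday

In the Gregorian calendar this is 9 August 2091 (JDN 2485003).
Since JDN mod 7 = 3 (0 = Monday), the day is Thursday.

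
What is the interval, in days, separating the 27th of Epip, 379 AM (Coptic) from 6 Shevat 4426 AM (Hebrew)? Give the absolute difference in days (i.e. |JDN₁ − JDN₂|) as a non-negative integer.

First date → JDN 1963420; second date → JDN 1964331.
The interval is |1963420 − 1964331| = 911 days.

911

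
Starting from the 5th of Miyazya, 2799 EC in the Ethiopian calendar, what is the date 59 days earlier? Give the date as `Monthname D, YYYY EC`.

Yekatit 6, 2799 EC

JDN of the 5th of Miyazya, 2799 EC = 2746404.
2746404 − 59 = 2746345.
JDN 2746345 in the Ethiopian calendar is Yekatit 6, 2799 EC.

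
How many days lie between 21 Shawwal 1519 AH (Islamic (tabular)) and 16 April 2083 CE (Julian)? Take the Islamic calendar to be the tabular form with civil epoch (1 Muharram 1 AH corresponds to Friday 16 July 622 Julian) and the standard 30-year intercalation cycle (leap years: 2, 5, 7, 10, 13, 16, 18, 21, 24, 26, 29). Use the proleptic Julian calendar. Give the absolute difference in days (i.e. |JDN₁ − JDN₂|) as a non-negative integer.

4676

First date → JDN 2486655; second date → JDN 2481979.
The interval is |2486655 − 2481979| = 4676 days.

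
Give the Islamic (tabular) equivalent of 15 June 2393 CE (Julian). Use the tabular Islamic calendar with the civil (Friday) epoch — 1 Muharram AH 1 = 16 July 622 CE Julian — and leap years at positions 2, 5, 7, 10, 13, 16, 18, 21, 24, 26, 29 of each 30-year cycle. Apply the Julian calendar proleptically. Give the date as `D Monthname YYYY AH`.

The source date corresponds to 1 July 2393 in the Gregorian calendar (JDN 2595267).
That day falls on 20 Rabi' al-Thani 1826 AH in the tabular Islamic calendar.

20 Rabi' al-Thani 1826 AH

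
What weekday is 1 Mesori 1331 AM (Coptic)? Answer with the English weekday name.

Tuesday

Equivalently 4 August 1615 Gregorian, JDN 2311142.
2311142 ≡ 1 (mod 7); counting from Monday = 0 gives Tuesday.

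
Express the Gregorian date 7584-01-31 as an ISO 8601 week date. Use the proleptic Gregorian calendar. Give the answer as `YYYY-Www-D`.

The weekday is Tuesday (ISO weekday 2).
That Tuesday belongs to ISO week 5 of ISO year 7584.

7584-W05-2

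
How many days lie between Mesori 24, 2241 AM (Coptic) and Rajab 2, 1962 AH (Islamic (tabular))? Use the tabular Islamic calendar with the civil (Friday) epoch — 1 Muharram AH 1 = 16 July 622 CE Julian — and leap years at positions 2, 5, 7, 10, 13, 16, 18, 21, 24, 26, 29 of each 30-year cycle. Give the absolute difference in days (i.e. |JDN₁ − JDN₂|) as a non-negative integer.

JDN of the first date = 2643543.
JDN of the second date = 2643531.
|2643531 − 2643543| = 12.

12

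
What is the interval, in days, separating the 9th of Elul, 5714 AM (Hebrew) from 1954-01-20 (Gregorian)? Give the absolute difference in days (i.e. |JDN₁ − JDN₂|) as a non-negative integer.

JDN of the first date = 2434993.
JDN of the second date = 2434763.
|2434763 − 2434993| = 230.

230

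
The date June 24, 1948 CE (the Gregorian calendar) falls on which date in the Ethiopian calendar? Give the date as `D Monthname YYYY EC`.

17 Sene 1940 EC

Both dates share Julian Day Number 2432727; in the Ethiopian calendar that is 17 Sene 1940 EC.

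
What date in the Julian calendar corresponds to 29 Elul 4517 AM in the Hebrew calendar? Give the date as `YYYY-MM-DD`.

Both dates share Julian Day Number 1997813; in the Julian calendar that is 18 September 757 CE.

0757-09-18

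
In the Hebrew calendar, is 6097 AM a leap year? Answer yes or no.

Hebrew year 6097 is year 17 of its 19-year Metonic cycle; leap years are at positions 3, 6, 8, 11, 14, 17, 19, so it is a leap year (13 months).

yes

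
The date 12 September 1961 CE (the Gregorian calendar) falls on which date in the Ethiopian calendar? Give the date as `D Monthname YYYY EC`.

Both dates share Julian Day Number 2437555; in the Ethiopian calendar that is 2 Meskerem 1954 EC.

2 Meskerem 1954 EC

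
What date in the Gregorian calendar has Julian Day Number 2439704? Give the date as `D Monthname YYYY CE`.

1 August 1967 CE

Counting from JDN 2299161 = 15 Oct 1582 gives an offset of 140543 days.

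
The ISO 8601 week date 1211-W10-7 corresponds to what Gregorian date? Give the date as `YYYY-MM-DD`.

1211-03-13

ISO week 1 of 1211 is the week containing the first Thursday of 1211.
Week 10, day 7 (Sunday) lands on 1211-03-13.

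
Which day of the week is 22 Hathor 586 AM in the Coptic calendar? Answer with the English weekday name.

In the proleptic Gregorian calendar this is 22 November 869 (JDN 2038782).
2038782 ≡ 4 (mod 7); counting from Monday = 0 gives Friday.

Friday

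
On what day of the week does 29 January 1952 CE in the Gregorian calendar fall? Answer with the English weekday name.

Tuesday

2434041 ≡ 1 (mod 7); counting from Monday = 0 gives Tuesday.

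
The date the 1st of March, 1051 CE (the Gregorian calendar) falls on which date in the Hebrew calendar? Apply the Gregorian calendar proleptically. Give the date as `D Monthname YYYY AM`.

9 Adar 4811 AM

Both dates share Julian Day Number 2104989; in the Hebrew calendar that is 9 Adar 4811 AM.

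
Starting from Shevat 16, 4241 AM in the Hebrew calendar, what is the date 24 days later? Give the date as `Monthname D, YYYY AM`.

Adar 10, 4241 AM

Counting 24 days forward from JDN 1896775 reaches JDN 1896799, which is Adar 10, 4241 AM.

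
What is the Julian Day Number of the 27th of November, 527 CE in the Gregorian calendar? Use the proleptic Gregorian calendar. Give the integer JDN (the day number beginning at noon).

JDN 2299161 is 15 October 1582 CE (Gregorian); the target day is −385288 days from there, so JDN = 1913873.

1913873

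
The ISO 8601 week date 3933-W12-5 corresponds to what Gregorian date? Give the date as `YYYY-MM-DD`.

ISO week 1 of 3933 is the week containing the first Thursday of 3933.
Week 12, day 5 (Friday) lands on 3933-03-24.

3933-03-24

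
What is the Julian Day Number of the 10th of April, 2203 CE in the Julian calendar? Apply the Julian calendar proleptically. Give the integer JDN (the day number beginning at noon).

In the Gregorian calendar the same day is 25 April 2203.
JDN 2299161 is 15 October 1582 CE (Gregorian); the target day is +226642 days from there, so JDN = 2525803.

2525803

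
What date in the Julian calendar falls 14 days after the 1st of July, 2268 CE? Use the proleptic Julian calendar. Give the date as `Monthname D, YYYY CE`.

JDN of the 1st of July, 2268 CE = 2549627.
2549627 + 14 = 2549641.
JDN 2549641 in the Julian calendar is July 15, 2268 CE.

July 15, 2268 CE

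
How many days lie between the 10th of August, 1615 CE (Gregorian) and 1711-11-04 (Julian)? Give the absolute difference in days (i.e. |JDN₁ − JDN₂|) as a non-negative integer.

JDN of the first date = 2311148.
JDN of the second date = 2346308.
|2346308 − 2311148| = 35160.

35160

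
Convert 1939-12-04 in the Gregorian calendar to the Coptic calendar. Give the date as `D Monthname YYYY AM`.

Both dates share Julian Day Number 2429602; in the Coptic calendar that is 24 Hathor 1656 AM.

24 Hathor 1656 AM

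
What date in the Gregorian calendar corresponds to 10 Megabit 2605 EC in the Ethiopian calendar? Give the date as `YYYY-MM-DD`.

2613-03-24

Julian Day Number of the source date = 2675521.
Converting JDN 2675521 to the Gregorian calendar gives 24 March 2613 CE.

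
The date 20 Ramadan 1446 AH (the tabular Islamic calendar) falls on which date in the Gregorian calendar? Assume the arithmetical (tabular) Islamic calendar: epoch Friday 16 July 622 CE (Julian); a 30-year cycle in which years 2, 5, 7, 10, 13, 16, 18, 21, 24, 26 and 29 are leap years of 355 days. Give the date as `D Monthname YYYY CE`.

20 March 2025 CE

Julian Day Number of the source date = 2460755.
Converting JDN 2460755 to the Gregorian calendar gives 20 March 2025 CE.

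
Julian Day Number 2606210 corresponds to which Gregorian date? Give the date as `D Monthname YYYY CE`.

JDN 2451545 is 1 Jan 2000; 2606210 is +154665 days from there.

17 June 2423 CE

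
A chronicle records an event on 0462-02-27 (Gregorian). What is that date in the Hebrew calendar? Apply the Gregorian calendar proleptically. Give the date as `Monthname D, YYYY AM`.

Adar 11, 4222 AM

Julian Day Number of the source date = 1889860.
Converting JDN 1889860 to the Hebrew calendar gives 11 Adar 4222 AM.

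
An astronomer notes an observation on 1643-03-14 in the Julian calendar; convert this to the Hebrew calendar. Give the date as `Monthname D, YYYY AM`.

Nisan 4, 5403 AM

Both dates share Julian Day Number 2321236; in the Hebrew calendar that is 4 Nisan 5403 AM.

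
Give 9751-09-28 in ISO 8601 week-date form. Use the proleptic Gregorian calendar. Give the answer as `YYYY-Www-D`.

9751-W39-2

The weekday is Tuesday (ISO weekday 2).
That Tuesday belongs to ISO week 39 of ISO year 9751.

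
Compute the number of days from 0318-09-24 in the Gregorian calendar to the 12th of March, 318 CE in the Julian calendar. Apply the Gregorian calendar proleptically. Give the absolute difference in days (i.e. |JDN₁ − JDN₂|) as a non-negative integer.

195

JDN of the first date = 1837473.
JDN of the second date = 1837278.
|1837278 − 1837473| = 195.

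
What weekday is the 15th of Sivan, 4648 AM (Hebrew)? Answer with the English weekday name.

In the proleptic Gregorian calendar this is 2 June 888 (JDN 2045549).
2045549 ≡ 2 (mod 7); counting from Monday = 0 gives Wednesday.

Wednesday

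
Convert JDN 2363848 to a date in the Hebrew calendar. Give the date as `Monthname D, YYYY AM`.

Kislev 3, 5520 AM

JDN 2363848 is 23 November 1759 in the Gregorian calendar.
In the Hebrew calendar that day is Kislev 3, 5520 AM.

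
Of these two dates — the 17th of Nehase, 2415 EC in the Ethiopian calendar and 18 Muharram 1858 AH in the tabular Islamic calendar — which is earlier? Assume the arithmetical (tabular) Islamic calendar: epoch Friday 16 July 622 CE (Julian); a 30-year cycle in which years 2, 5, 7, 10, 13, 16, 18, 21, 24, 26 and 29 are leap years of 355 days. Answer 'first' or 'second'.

First date → JDN 2606280; second date → JDN 2606516.
JDN 2606280 < JDN 2606516, so the first date is earlier.

first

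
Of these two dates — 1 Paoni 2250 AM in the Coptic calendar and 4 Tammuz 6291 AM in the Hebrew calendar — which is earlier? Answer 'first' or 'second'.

second

The two dates have Julian Day Numbers 2646747 and 2645659 respectively.
Since 2645659 < 2646747, the second date comes first.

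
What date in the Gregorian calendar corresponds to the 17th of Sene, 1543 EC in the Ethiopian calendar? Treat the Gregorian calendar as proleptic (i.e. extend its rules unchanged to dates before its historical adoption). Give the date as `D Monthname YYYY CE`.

21 June 1551 CE

Julian Day Number of the source date = 2287722.
Converting JDN 2287722 to the Gregorian calendar gives 21 June 1551 CE.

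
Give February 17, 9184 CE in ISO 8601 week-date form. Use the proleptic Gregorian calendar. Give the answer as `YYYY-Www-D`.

9184-W07-5

The weekday is Friday (ISO weekday 5).
That Friday belongs to ISO week 7 of ISO year 9184.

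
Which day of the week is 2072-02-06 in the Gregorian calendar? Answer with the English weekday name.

Saturday

2477879 ≡ 5 (mod 7); counting from Monday = 0 gives Saturday.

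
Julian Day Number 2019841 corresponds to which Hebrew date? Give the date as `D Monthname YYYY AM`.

28 Tevet 4578 AM

The proleptic Gregorian equivalent of JDN 2019841 is 13 January 818.
In the Hebrew calendar that day is 28 Tevet 4578 AM.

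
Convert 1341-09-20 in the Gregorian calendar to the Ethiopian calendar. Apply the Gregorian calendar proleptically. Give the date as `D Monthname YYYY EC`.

Both dates share Julian Day Number 2211113; in the Ethiopian calendar that is 15 Meskerem 1334 EC.

15 Meskerem 1334 EC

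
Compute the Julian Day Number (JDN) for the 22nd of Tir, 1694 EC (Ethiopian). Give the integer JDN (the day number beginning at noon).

In the Gregorian calendar the same day is 28 January 1702.
JDN 2400001 is 17 November 1858 CE (Gregorian), MJD 0; the target day is −57271 days from there, so JDN = 2342730.

2342730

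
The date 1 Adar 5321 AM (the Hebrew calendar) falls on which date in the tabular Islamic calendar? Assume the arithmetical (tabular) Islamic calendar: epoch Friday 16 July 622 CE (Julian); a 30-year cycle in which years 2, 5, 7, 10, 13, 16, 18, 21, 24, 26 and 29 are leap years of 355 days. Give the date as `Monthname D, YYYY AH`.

The source date corresponds to 27 February 1561 in the proleptic Gregorian calendar (JDN 2291261).
That day falls on 1 Jumada al-Thani 968 AH in the tabular Islamic calendar.

Jumada al-Thani 1, 968 AH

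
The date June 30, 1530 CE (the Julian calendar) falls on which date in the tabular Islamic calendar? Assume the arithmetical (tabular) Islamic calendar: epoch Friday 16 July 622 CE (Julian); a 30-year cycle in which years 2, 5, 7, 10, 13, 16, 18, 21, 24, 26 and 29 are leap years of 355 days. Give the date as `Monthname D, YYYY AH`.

Julian Day Number of the source date = 2280071.
Converting JDN 2280071 to the tabular Islamic calendar gives 4 Dhu al-Qa'dah 936 AH.

Dhu al-Qa'dah 4, 936 AH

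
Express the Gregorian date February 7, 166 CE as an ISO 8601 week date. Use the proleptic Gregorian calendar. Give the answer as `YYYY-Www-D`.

0166-W06-5

The weekday is Friday (ISO weekday 5).
That Friday belongs to ISO week 6 of ISO year 166.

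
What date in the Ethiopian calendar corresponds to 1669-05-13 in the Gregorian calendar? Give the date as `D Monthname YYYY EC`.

8 Ginbot 1661 EC

Both dates share Julian Day Number 2330783; in the Ethiopian calendar that is 8 Ginbot 1661 EC.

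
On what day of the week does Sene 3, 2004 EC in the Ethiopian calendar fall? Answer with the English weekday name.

This is JDN 2456089 (10 June 2012 Gregorian).
Since JDN mod 7 = 6 (0 = Monday), the day is Sunday.

Sunday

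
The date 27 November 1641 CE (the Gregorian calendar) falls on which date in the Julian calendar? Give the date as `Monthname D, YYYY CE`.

For dates in this range the Gregorian date is 10 days ahead of the Julian.
27 November 1641 Gregorian − 10 days → 17 November 1641 Julian.

November 17, 1641 CE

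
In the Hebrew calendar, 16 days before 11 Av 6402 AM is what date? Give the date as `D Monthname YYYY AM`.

JDN of 11 Av 6402 AM = 2686241.
2686241 − 16 = 2686225.
JDN 2686225 in the Hebrew calendar is 24 Tammuz 6402 AM.

24 Tammuz 6402 AM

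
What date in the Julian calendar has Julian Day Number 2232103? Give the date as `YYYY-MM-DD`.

The proleptic Gregorian equivalent of JDN 2232103 is 10 March 1399.
In the Julian calendar that day is 1399-03-02.

1399-03-02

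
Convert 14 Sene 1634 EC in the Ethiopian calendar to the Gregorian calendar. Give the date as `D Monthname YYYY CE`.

18 June 1642 CE

Both dates share Julian Day Number 2320957; in the Gregorian calendar that is 18 June 1642 CE.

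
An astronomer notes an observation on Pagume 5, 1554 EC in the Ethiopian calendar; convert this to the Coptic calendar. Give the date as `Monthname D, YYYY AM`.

Pi Kogi Enavot 5, 1278 AM

Both dates share Julian Day Number 2291818; in the Coptic calendar that is 5 Pi Kogi Enavot 1278 AM.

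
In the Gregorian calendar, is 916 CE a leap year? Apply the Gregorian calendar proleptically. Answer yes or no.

yes

916 is divisible by 4 and not by 100, so it is a leap year.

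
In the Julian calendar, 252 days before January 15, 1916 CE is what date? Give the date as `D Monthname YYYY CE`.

The starting date is JDN 2420891; 2420891 − 252 = 2420639.
JDN 2420639 corresponds to 8 May 1915 CE.

8 May 1915 CE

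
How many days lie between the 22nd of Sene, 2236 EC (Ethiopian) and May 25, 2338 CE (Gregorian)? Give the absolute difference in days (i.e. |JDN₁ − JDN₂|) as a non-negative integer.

JDN of the first date = 2540846.
JDN of the second date = 2575141.
|2575141 − 2540846| = 34295.

34295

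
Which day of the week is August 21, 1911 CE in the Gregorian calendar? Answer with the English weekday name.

2419270 ≡ 0 (mod 7); counting from Monday = 0 gives Monday.

Monday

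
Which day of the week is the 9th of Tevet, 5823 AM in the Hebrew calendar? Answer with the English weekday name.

This is JDN 2474565 (10 January 2063 Gregorian).
Since JDN mod 7 = 2 (0 = Monday), the day is Wednesday.

Wednesday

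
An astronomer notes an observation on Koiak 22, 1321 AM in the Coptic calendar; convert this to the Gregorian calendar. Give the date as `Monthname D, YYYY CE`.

Both dates share Julian Day Number 2307271; in the Gregorian calendar that is 28 December 1604 CE.

December 28, 1604 CE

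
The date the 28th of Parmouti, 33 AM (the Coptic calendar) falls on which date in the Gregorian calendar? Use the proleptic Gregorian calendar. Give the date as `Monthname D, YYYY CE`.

Julian Day Number of the source date = 1836955.
Converting JDN 1836955 to the Gregorian calendar gives 24 April 317 CE.

April 24, 317 CE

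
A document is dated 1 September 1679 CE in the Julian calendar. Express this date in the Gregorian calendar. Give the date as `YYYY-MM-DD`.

The Julian–Gregorian offset here is 10 days (Julian trailing).
1 September 1679 Julian + 10 days → 11 September 1679 Gregorian.

1679-09-11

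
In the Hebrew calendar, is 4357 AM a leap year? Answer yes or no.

yes

Hebrew year 4357 is year 6 of its 19-year Metonic cycle; leap years are at positions 3, 6, 8, 11, 14, 17, 19, so it is a leap year (13 months).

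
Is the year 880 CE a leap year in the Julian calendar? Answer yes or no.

880 mod 4 = 0, so it is a leap year in the Julian calendar.

yes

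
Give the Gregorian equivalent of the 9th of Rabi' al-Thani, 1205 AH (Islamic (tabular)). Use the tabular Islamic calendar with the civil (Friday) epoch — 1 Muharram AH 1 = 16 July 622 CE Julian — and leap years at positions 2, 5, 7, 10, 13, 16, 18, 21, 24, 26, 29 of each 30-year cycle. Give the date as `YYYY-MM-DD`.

1790-12-16

Julian Day Number of the source date = 2375194.
Converting JDN 2375194 to the Gregorian calendar gives 16 December 1790 CE.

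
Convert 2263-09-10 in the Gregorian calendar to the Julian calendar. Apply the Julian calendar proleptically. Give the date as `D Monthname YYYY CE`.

For dates in this range the Gregorian date is 15 days ahead of the Julian.
10 September 2263 Gregorian − 15 days → 26 August 2263 Julian.

26 August 2263 CE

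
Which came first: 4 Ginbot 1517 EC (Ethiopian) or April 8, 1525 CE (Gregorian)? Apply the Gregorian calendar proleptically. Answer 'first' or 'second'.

second

The two dates have Julian Day Numbers 2278183 and 2278152 respectively.
Since 2278152 < 2278183, the second date comes first.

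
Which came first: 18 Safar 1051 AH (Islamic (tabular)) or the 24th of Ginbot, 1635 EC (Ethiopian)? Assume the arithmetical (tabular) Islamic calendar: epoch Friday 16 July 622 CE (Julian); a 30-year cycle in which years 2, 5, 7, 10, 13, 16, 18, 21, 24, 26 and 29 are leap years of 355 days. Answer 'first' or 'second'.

First date → JDN 2320572; second date → JDN 2321302.
JDN 2320572 < JDN 2321302, so the first date is earlier.

first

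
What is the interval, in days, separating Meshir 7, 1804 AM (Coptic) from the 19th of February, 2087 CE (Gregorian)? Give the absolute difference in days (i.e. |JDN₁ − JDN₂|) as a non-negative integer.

First date → JDN 2483732; second date → JDN 2483371.
The interval is |2483732 − 2483371| = 361 days.

361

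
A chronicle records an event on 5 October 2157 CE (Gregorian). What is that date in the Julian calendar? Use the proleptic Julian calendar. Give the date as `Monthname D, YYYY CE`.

The Julian–Gregorian offset here is 14 days (Julian trailing).
5 October 2157 Gregorian − 14 days → 21 September 2157 Julian.

September 21, 2157 CE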